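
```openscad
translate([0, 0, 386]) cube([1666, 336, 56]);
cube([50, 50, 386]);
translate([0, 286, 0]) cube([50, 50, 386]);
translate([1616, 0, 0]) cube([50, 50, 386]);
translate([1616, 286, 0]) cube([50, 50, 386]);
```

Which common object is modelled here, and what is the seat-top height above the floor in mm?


A bench. The seat-top height is 442 mm.

A long slab on four corner posts — a bench. The slab sits at z = 386 with thickness 56, so the top is 386 + 56 = 442 mm.


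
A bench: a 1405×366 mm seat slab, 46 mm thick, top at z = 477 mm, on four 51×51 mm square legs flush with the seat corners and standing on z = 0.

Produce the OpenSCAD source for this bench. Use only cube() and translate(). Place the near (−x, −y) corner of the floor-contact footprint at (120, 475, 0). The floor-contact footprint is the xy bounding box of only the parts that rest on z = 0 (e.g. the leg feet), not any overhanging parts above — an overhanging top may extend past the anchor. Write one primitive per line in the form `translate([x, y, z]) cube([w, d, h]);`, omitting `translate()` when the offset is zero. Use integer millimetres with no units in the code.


translate([120, 475, 431]) cube([1405, 366, 46]);
translate([120, 475, 0]) cube([51, 51, 431]);
translate([120, 790, 0]) cube([51, 51, 431]);
translate([1474, 475, 0]) cube([51, 51, 431]);
translate([1474, 790, 0]) cube([51, 51, 431]);


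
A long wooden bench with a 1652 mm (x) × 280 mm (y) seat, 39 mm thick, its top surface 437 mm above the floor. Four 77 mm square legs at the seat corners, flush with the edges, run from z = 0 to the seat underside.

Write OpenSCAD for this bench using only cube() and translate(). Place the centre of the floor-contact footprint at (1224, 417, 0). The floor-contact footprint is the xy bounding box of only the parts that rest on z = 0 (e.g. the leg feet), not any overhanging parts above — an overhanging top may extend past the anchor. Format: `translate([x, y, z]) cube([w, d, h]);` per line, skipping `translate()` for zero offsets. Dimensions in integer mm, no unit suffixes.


// leg_h = 437 − 39 = 398
translate([398, 277, 398]) cube([1652, 280, 39]);
translate([398, 277, 0]) cube([77, 77, 398]);
translate([398, 480, 0]) cube([77, 77, 398]);
translate([1973, 277, 0]) cube([77, 77, 398]);
translate([1973, 480, 0]) cube([77, 77, 398]);


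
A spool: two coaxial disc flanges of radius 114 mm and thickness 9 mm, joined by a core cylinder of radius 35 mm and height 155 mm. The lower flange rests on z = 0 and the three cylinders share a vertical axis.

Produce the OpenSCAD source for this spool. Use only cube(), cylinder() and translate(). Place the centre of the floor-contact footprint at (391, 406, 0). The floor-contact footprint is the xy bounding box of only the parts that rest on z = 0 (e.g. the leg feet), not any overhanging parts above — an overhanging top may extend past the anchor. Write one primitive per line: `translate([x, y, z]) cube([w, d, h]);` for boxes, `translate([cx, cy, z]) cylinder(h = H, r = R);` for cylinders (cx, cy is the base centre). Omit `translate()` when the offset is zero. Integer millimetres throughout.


translate([391, 406, 0]) cylinder(h = 9, r = 114);
translate([391, 406, 9]) cylinder(h = 155, r = 35);
translate([391, 406, 164]) cylinder(h = 9, r = 114);


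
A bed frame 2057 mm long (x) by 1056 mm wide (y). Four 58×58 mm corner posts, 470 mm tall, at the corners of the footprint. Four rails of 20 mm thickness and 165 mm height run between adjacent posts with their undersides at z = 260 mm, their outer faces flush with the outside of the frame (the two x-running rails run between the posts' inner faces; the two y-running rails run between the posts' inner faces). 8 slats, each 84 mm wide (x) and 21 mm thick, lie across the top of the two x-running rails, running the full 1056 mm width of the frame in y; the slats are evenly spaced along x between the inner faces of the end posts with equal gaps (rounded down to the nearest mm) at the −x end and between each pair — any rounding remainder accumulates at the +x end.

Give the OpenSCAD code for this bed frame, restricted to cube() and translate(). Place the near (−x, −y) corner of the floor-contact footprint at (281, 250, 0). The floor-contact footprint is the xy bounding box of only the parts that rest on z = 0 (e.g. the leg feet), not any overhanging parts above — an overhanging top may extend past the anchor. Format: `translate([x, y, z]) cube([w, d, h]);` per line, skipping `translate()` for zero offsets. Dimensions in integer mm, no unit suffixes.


translate([281, 250, 0]) cube([58, 58, 470]);
translate([281, 1248, 0]) cube([58, 58, 470]);
translate([2280, 250, 0]) cube([58, 58, 470]);
translate([2280, 1248, 0]) cube([58, 58, 470]);
translate([339, 250, 260]) cube([1941, 20, 165]);
translate([339, 1286, 260]) cube([1941, 20, 165]);
translate([281, 308, 260]) cube([20, 940, 165]);
translate([2318, 308, 260]) cube([20, 940, 165]);
translate([480, 250, 425]) cube([84, 1056, 21]);
translate([705, 250, 425]) cube([84, 1056, 21]);
translate([930, 250, 425]) cube([84, 1056, 21]);
translate([1155, 250, 425]) cube([84, 1056, 21]);
translate([1380, 250, 425]) cube([84, 1056, 21]);
translate([1605, 250, 425]) cube([84, 1056, 21]);
translate([1830, 250, 425]) cube([84, 1056, 21]);
translate([2055, 250, 425]) cube([84, 1056, 21]);


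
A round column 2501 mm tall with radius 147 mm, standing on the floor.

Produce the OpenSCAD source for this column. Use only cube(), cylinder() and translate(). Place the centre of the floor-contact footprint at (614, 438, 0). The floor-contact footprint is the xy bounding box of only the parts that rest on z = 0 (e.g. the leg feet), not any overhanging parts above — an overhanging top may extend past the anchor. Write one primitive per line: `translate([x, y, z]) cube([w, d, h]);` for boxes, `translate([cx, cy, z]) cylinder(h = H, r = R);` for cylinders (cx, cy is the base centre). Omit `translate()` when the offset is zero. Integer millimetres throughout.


translate([614, 438, 0]) cylinder(h = 2501, r = 147);


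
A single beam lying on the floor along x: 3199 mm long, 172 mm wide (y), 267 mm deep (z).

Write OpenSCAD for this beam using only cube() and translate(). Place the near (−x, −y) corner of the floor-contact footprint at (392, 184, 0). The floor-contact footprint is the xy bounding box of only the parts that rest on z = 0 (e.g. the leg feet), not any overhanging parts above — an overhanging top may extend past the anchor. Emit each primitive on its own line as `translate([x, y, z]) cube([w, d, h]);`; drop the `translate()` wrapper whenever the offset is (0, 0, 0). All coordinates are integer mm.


translate([392, 184, 0]) cube([3199, 172, 267]);


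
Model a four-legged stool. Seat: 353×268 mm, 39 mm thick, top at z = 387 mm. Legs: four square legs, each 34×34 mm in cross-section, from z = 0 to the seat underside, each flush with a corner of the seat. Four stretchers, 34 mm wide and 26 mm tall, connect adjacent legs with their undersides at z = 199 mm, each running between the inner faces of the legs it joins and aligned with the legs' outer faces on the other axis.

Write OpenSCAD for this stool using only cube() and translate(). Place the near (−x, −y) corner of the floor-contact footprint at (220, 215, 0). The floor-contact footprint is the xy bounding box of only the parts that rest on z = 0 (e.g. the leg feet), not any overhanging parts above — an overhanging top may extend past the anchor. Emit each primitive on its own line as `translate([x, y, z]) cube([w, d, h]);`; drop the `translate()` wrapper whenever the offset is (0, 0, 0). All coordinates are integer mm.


translate([220, 215, 348]) cube([353, 268, 39]);
translate([220, 215, 0]) cube([34, 34, 348]);
translate([539, 215, 0]) cube([34, 34, 348]);
translate([220, 449, 0]) cube([34, 34, 348]);
translate([539, 449, 0]) cube([34, 34, 348]);
translate([254, 215, 199]) cube([285, 34, 26]);
translate([254, 449, 199]) cube([285, 34, 26]);
translate([220, 249, 199]) cube([34, 200, 26]);
translate([539, 249, 199]) cube([34, 200, 26]);


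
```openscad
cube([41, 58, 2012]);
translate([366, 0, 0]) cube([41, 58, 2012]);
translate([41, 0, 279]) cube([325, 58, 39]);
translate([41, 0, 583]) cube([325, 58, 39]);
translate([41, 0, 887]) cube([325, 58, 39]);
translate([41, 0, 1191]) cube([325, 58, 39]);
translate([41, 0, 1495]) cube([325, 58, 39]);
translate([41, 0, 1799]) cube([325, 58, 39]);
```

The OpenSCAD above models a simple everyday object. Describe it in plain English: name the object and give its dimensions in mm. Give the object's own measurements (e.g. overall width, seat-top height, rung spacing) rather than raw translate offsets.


A straight ladder. Two 41×58 mm vertical rails, 2012 mm tall, stand 407 mm apart (outside-to-outside) with their front faces coplanar on the −y side. 6 rungs, each 58 mm deep and 39 mm tall, span between the inner faces of the rails, front faces flush with the rails. The lowest rung's underside is at z = 279 mm and rungs are spaced 304 mm apart (underside to underside).


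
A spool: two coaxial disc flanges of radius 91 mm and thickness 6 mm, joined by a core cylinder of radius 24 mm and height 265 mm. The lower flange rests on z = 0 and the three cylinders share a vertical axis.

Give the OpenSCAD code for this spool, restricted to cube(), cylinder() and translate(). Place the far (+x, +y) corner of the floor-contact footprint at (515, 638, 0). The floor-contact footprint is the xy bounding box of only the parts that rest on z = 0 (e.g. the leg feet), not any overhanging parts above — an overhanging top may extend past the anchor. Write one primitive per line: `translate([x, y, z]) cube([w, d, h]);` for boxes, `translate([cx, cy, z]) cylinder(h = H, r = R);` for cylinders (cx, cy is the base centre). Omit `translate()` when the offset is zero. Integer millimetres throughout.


translate([424, 547, 0]) cylinder(h = 6, r = 91);
translate([424, 547, 6]) cylinder(h = 265, r = 24);
translate([424, 547, 271]) cylinder(h = 6, r = 91);


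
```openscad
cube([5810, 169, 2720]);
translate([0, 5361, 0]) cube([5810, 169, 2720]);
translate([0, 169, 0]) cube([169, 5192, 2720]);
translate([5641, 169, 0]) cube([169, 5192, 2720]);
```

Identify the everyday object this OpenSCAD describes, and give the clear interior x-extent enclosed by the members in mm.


A house (or room) frame. The interior width is 5472 mm.

Four 2720 mm walls enclosing a rectangle with no floor or roof — a room or house frame. Outside width is 5810 mm and wall thickness is 169 mm, so the interior width is 5810 − 2 × 169 = 5472 mm.


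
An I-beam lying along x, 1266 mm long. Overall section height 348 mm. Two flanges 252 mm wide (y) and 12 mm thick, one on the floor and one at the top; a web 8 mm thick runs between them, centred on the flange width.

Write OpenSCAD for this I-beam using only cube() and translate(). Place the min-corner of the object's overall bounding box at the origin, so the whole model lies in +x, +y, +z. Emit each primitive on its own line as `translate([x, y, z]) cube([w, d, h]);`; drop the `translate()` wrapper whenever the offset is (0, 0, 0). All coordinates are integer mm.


cube([1266, 252, 12]);
translate([0, 122, 12]) cube([1266, 8, 324]);
translate([0, 0, 336]) cube([1266, 252, 12]);


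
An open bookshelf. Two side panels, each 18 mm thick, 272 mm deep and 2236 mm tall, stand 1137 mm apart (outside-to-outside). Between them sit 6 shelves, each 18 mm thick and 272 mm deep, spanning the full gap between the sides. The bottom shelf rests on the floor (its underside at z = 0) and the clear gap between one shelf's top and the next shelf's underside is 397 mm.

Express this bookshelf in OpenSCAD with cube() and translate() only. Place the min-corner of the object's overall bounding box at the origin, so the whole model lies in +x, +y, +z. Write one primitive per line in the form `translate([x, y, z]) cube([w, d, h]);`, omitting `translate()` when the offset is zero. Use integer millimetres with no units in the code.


cube([18, 272, 2236]);
translate([1119, 0, 0]) cube([18, 272, 2236]);
translate([18, 0, 0]) cube([1101, 272, 18]);
translate([18, 0, 415]) cube([1101, 272, 18]);
translate([18, 0, 830]) cube([1101, 272, 18]);
translate([18, 0, 1245]) cube([1101, 272, 18]);
translate([18, 0, 1660]) cube([1101, 272, 18]);
translate([18, 0, 2075]) cube([1101, 272, 18]);


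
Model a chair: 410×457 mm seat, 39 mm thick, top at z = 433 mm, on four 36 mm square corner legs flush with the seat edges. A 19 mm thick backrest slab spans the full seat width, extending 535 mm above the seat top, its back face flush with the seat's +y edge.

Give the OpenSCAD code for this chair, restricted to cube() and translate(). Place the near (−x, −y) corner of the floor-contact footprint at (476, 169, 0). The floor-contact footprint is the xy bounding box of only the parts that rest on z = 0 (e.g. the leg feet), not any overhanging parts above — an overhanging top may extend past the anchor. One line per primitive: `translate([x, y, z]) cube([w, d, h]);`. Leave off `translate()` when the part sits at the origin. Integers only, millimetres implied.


// leg_h = 433 - 39 = 394
translate([476, 169, 394]) cube([410, 457, 39]);
translate([476, 169, 0]) cube([36, 36, 394]);
translate([850, 169, 0]) cube([36, 36, 394]);
translate([476, 590, 0]) cube([36, 36, 394]);
translate([850, 590, 0]) cube([36, 36, 394]);
translate([476, 607, 433]) cube([410, 19, 535]);


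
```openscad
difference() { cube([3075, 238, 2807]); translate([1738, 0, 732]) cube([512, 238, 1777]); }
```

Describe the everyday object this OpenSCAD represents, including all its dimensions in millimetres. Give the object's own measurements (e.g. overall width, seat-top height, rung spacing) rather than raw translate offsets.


A wall 3075 mm long (x), 238 mm thick (y), 2807 mm tall, with a rectangular window opening cut through it. The opening is 512 mm wide and 1777 mm tall; its sill is at z = 732 mm and its near (−x) edge is 1738 mm from the wall's −x end. The opening passes through the full wall thickness.


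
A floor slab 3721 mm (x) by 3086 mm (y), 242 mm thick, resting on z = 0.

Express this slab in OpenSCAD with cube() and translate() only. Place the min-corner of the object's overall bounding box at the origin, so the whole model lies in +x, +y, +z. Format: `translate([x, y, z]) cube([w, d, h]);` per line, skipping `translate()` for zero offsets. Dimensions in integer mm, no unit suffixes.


cube([3721, 3086, 242]);


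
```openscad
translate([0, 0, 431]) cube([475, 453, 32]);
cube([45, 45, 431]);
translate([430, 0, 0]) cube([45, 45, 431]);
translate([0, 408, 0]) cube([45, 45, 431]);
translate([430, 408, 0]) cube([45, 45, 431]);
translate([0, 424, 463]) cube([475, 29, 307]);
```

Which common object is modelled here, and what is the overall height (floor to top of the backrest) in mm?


A chair. The overall height is 770 mm.

A slab on four corner posts with a tall panel at the back — a chair. The seat slab sits at z = 431 with thickness 32, and the 307 mm backrest starts at the seat top, so the overall height is 431 + 32 + 307 = 770 mm.


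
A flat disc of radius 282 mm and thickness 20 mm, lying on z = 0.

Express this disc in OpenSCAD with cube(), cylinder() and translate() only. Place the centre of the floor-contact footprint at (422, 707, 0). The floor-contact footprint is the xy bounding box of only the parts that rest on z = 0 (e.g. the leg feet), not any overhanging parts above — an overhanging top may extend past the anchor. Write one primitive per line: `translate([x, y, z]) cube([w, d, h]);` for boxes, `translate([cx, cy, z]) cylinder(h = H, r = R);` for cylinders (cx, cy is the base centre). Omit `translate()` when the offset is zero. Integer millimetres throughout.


translate([422, 707, 0]) cylinder(h = 20, r = 282);


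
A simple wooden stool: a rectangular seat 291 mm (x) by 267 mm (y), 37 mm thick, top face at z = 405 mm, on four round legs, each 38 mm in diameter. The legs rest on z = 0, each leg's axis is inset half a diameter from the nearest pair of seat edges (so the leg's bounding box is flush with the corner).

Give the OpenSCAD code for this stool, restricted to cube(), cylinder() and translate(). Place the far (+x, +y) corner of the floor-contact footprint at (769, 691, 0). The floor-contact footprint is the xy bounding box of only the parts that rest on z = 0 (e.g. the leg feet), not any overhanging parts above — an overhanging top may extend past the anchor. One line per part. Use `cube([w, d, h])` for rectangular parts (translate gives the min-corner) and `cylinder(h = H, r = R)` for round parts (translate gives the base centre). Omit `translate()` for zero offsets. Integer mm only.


translate([478, 424, 368]) cube([291, 267, 37]);
translate([497, 443, 0]) cylinder(h = 368, r = 19);
translate([750, 443, 0]) cylinder(h = 368, r = 19);
translate([497, 672, 0]) cylinder(h = 368, r = 19);
translate([750, 672, 0]) cylinder(h = 368, r = 19);


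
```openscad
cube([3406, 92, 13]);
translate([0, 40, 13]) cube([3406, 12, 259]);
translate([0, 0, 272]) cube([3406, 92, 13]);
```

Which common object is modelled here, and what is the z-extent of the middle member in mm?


An I-beam. The web height is 259 mm.

Two wide flanges with a thin centred web — an I-beam. Overall 285 mm minus two 13 mm flanges gives a web of 285 − 2·13 = 259 mm.


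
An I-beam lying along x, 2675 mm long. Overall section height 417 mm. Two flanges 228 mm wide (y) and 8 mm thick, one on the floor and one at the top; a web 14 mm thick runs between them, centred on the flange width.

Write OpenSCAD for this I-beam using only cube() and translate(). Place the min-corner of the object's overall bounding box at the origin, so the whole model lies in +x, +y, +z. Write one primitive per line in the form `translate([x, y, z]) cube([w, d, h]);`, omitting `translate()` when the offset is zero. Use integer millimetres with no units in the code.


cube([2675, 228, 8]);
translate([0, 107, 8]) cube([2675, 14, 401]);
translate([0, 0, 409]) cube([2675, 228, 8]);


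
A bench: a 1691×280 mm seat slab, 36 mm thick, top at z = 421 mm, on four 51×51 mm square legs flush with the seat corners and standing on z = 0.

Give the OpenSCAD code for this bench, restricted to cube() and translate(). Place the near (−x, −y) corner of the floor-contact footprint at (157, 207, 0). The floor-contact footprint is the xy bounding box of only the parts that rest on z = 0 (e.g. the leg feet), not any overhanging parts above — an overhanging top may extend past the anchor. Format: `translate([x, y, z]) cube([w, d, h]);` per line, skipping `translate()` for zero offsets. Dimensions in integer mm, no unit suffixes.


translate([157, 207, 385]) cube([1691, 280, 36]);
translate([157, 207, 0]) cube([51, 51, 385]);
translate([157, 436, 0]) cube([51, 51, 385]);
translate([1797, 207, 0]) cube([51, 51, 385]);
translate([1797, 436, 0]) cube([51, 51, 385]);


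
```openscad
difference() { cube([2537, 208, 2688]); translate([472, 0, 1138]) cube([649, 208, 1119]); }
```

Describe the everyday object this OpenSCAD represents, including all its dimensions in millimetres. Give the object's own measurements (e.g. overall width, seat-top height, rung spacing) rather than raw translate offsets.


A wall 2537 mm long (x), 208 mm thick (y), 2688 mm tall, with a rectangular window opening cut through it. The opening is 649 mm wide and 1119 mm tall; its sill is at z = 1138 mm and its near (−x) edge is 472 mm from the wall's −x end. The opening passes through the full wall thickness.


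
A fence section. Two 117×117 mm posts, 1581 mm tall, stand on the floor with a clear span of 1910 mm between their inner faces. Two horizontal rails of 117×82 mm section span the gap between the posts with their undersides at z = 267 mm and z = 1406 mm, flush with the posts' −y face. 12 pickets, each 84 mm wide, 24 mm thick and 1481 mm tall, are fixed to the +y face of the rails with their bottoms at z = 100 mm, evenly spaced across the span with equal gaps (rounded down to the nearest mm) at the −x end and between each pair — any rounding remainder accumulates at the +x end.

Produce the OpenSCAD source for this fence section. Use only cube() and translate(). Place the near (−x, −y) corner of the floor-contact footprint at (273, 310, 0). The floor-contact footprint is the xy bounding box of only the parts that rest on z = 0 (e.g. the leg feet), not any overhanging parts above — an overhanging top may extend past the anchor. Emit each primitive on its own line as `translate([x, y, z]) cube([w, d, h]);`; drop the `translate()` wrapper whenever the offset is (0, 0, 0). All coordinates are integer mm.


translate([273, 310, 0]) cube([117, 117, 1581]);
translate([2300, 310, 0]) cube([117, 117, 1581]);
translate([390, 310, 267]) cube([1910, 117, 82]);
translate([390, 310, 1406]) cube([1910, 117, 82]);
translate([459, 427, 100]) cube([84, 24, 1481]);
translate([612, 427, 100]) cube([84, 24, 1481]);
translate([765, 427, 100]) cube([84, 24, 1481]);
translate([918, 427, 100]) cube([84, 24, 1481]);
translate([1071, 427, 100]) cube([84, 24, 1481]);
translate([1224, 427, 100]) cube([84, 24, 1481]);
translate([1377, 427, 100]) cube([84, 24, 1481]);
translate([1530, 427, 100]) cube([84, 24, 1481]);
translate([1683, 427, 100]) cube([84, 24, 1481]);
translate([1836, 427, 100]) cube([84, 24, 1481]);
translate([1989, 427, 100]) cube([84, 24, 1481]);
translate([2142, 427, 100]) cube([84, 24, 1481]);


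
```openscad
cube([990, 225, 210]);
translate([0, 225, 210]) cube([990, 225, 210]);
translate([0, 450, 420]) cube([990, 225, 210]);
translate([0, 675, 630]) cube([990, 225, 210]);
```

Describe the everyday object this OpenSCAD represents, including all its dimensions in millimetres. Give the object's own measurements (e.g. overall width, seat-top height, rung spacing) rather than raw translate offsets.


A straight staircase of 4 solid steps. Each step is 990 mm wide (x), 225 mm deep (y, the going) and 210 mm tall (the rise). The first step rests on the floor; each subsequent step sits one going further in +y and one rise higher in +z, directly behind and above the previous step with no overlap.


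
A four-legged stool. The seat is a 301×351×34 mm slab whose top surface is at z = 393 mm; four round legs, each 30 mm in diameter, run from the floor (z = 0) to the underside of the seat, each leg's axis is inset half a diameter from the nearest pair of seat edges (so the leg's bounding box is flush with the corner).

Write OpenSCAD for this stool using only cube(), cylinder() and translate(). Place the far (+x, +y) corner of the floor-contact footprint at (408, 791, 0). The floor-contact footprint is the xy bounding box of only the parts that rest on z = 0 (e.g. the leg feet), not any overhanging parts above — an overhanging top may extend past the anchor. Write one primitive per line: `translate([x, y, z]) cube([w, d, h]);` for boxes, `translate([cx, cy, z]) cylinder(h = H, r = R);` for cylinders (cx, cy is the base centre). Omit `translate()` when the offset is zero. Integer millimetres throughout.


// leg_h = 393 - 34 = 359
translate([107, 440, 359]) cube([301, 351, 34]);
translate([122, 455, 0]) cylinder(h = 359, r = 15);
translate([393, 455, 0]) cylinder(h = 359, r = 15);
translate([122, 776, 0]) cylinder(h = 359, r = 15);
translate([393, 776, 0]) cylinder(h = 359, r = 15);


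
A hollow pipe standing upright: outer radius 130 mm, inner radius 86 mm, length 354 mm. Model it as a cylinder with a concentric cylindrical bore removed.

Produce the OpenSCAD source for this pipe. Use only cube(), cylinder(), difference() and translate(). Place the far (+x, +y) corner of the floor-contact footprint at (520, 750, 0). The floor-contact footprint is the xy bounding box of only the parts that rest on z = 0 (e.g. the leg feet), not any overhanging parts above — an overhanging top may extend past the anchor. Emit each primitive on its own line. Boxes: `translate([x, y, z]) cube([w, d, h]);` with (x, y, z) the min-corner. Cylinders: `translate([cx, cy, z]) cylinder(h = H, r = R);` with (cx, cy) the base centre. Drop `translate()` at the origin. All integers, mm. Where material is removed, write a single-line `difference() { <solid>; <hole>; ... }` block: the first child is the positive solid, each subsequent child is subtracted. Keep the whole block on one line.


difference() { translate([390, 620, 0]) cylinder(h = 354, r = 130); translate([390, 620, 0]) cylinder(h = 354, r = 86); }


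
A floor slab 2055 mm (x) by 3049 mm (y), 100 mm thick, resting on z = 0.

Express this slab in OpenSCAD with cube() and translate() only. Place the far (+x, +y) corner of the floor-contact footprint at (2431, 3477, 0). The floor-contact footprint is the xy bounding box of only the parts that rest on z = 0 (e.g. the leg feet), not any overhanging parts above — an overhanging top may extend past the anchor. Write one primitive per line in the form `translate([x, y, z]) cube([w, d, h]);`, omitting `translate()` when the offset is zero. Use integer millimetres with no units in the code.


translate([376, 428, 0]) cube([2055, 3049, 100]);


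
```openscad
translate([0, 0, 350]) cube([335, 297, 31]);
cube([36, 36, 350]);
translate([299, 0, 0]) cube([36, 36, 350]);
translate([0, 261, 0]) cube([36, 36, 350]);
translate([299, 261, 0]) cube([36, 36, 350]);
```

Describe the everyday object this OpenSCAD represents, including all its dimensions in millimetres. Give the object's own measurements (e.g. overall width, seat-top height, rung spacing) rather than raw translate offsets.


A simple wooden stool: a rectangular seat 335 mm (x) by 297 mm (y), 31 mm thick, top face at z = 381 mm, on four square legs, each 36×36 mm in cross-section. The legs rest on z = 0, each flush with a corner of the seat.


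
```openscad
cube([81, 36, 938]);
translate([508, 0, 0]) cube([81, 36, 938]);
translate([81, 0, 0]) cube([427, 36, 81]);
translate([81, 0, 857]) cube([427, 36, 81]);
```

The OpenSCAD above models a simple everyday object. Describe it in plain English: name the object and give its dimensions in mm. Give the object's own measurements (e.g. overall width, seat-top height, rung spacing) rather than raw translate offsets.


A rectangular picture frame lying in the x–z plane (depth along y). The opening is 427 mm wide (x) by 776 mm tall (z), surrounded by a border 81 mm wide on all four sides. The frame is 36 mm deep and is made of two full-height vertical stiles with two horizontal rails fitted between them.


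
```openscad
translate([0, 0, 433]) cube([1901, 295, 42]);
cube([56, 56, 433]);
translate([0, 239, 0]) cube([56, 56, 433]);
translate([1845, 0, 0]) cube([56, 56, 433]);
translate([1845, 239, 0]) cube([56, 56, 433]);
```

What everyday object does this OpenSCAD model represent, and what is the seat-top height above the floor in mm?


A bench. The seat-top height is 475 mm.

A long slab on four corner posts — a bench. The slab sits at z = 433 with thickness 42, so the top is 433 + 42 = 475 mm.


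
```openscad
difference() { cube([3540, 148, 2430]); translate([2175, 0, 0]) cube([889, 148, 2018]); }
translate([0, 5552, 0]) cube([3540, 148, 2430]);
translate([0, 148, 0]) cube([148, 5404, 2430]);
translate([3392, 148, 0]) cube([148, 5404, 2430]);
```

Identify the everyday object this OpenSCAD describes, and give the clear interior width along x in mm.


A single room. The interior width is 3244 mm.

Four walls enclosing a rectangle with a door in the front wall — a room. Outside width 3540 minus two 148 mm walls gives 3244 mm.


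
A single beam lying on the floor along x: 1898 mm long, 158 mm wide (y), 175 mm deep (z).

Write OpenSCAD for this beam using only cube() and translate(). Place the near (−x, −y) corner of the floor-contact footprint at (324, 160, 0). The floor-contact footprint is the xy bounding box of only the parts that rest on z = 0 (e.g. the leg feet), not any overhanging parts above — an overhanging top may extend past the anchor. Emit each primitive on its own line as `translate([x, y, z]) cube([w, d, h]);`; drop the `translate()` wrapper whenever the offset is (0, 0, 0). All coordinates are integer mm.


translate([324, 160, 0]) cube([1898, 158, 175]);


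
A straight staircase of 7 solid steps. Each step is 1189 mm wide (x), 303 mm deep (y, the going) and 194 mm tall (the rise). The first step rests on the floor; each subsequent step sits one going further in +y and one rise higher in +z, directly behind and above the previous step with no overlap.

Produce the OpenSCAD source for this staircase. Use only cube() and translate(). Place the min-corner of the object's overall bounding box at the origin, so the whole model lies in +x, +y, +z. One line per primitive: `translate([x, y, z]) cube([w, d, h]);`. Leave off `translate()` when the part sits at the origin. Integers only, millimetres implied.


cube([1189, 303, 194]);
translate([0, 303, 194]) cube([1189, 303, 194]);
translate([0, 606, 388]) cube([1189, 303, 194]);
translate([0, 909, 582]) cube([1189, 303, 194]);
translate([0, 1212, 776]) cube([1189, 303, 194]);
translate([0, 1515, 970]) cube([1189, 303, 194]);
translate([0, 1818, 1164]) cube([1189, 303, 194]);


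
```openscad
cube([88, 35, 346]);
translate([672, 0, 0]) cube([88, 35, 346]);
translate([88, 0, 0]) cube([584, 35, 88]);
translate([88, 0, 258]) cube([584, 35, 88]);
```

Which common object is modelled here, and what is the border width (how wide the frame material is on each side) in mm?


A picture frame. The border width is 88 mm.

Four thin pieces enclosing a rectangular opening — a picture frame. The two full-height stiles are 346 mm tall; the top rail sits at z = 258 and is 88 mm tall, so the border above the opening is 346 − 258 = 88 mm, matching the stile x-width.


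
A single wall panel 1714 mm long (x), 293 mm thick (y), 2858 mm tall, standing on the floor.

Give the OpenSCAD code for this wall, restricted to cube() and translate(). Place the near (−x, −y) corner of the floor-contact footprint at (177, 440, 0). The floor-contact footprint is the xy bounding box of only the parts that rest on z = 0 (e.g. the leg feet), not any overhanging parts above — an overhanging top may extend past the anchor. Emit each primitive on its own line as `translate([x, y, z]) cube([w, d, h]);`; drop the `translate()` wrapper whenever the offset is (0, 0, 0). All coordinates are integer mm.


translate([177, 440, 0]) cube([1714, 293, 2858]);


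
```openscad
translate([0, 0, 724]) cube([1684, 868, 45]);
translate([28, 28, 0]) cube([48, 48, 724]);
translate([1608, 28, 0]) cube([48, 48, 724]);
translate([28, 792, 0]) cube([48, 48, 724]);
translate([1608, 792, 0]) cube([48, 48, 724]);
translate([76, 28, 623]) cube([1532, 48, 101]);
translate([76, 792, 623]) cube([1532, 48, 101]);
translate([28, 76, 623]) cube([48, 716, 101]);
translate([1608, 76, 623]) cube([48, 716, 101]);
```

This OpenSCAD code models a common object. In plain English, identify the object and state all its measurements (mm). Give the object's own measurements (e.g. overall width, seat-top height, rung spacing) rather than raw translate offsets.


A table: top 1684 mm (x) × 868 mm (y), 45 mm thick, upper face at z = 769 mm, on four 48×48 mm square legs, each inset 28 mm from the nearest pair of top edges from z = 0 to the bottom of the top. Four apron rails, 48 mm thick and 101 mm tall, run between adjacent legs with their top edges flush with the underside of the top and their outer faces flush with the legs' outer faces.


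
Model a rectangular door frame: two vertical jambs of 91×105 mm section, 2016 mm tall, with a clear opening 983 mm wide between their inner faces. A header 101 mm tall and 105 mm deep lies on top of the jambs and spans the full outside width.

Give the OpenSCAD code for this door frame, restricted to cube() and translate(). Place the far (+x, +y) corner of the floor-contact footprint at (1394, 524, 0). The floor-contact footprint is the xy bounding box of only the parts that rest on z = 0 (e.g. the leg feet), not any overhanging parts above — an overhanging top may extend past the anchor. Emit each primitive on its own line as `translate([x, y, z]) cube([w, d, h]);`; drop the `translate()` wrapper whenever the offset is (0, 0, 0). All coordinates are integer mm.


translate([229, 419, 0]) cube([91, 105, 2016]);
translate([1303, 419, 0]) cube([91, 105, 2016]);
translate([229, 419, 2016]) cube([1165, 105, 101]);


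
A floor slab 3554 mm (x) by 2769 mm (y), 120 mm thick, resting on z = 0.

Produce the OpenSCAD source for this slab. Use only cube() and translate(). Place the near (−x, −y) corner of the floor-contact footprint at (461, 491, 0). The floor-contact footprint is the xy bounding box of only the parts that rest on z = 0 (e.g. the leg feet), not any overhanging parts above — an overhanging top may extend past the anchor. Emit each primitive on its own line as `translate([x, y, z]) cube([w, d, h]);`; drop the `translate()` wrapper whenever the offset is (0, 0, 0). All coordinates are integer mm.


translate([461, 491, 0]) cube([3554, 2769, 120]);


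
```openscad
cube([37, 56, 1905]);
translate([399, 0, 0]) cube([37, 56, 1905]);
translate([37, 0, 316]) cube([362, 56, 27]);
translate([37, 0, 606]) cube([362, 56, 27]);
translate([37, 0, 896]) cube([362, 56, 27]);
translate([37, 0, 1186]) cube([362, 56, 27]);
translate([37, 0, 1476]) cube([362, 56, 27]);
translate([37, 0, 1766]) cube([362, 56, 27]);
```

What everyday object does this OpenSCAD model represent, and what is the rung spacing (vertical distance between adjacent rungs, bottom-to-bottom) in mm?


A ladder. The rung spacing is 290 mm.

Two tall 37×56 posts with 6 short bars between them — a ladder. Adjacent rungs sit at z = 316 and z = 606, so the spacing is 606 − 316 = 290 mm.


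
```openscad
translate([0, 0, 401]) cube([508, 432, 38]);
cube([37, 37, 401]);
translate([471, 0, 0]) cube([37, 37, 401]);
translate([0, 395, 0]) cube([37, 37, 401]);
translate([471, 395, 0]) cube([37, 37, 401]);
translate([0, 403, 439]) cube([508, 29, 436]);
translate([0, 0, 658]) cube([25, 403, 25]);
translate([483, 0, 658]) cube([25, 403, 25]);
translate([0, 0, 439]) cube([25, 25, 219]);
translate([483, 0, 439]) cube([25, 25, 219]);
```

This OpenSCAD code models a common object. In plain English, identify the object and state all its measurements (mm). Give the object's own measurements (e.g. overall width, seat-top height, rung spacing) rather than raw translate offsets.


A chair. The seat is a 508×432×38 mm slab with its top at z = 439 mm, on four 37×37 mm corner legs (flush with the seat edges, standing on z = 0). A flat backrest 29 mm thick, 436 mm tall, spans the full seat width and rises from the seat top along its +y edge, rear face flush with the rear of the seat. Two armrests of 25×25 mm section run along each side from the seat's front edge to the front of the backrest, top faces 244 mm above the seat top and outer faces flush with the seat's x-edges; a 25×25 mm post under the front of each armrest stands on the seat at the front corner.


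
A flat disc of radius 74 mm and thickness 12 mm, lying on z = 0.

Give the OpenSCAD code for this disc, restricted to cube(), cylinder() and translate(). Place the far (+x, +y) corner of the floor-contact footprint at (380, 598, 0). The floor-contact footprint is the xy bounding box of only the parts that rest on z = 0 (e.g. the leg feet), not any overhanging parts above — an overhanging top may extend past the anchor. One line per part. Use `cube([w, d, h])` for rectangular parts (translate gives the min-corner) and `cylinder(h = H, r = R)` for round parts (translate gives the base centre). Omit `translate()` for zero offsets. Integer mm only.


translate([306, 524, 0]) cylinder(h = 12, r = 74);


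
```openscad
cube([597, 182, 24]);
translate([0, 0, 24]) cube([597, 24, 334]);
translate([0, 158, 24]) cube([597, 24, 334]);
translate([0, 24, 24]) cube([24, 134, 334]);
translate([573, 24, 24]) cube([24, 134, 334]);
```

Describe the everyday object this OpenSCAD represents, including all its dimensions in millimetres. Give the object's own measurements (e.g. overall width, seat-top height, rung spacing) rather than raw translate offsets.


An open-topped rectangular box: outside dimensions 597×182×358 mm, with a uniform wall and base thickness of 24 mm. The base is a full 597×182 slab on the floor; four walls sit on top of the base. The front and back walls (the −y and +y sides) span the full width; the two side walls fit between them.


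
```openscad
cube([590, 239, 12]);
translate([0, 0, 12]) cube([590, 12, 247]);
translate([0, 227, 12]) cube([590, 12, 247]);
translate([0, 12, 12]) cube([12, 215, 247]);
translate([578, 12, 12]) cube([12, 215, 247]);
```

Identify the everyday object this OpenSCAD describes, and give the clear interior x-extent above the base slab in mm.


An open box. The internal width is 566 mm.

A 590×239 base slab with four walls standing on it — an open box. The base is 590 mm wide and the walls are 12 mm thick, so the internal width is 590 − 2 × 12 = 566 mm.


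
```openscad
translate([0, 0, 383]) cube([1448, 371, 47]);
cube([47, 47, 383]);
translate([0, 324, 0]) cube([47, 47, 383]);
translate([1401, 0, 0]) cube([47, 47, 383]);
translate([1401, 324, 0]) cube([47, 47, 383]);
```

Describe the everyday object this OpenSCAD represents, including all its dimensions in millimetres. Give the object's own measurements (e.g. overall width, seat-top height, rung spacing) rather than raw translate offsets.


A long wooden bench with a 1448 mm (x) × 371 mm (y) seat, 47 mm thick, its top surface 430 mm above the floor. Four 47 mm square legs at the seat corners, flush with the edges, run from z = 0 to the seat underside.


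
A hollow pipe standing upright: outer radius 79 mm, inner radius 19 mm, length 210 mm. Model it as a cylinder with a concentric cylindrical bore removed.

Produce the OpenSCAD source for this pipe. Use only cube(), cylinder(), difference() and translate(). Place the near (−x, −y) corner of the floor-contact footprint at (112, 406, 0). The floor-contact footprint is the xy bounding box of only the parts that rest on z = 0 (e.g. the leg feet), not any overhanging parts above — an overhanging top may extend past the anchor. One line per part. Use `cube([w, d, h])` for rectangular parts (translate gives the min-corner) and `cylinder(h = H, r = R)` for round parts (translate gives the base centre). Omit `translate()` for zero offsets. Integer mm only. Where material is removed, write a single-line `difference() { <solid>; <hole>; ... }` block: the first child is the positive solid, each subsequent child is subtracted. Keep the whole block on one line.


difference() { translate([191, 485, 0]) cylinder(h = 210, r = 79); translate([191, 485, 0]) cylinder(h = 210, r = 19); }


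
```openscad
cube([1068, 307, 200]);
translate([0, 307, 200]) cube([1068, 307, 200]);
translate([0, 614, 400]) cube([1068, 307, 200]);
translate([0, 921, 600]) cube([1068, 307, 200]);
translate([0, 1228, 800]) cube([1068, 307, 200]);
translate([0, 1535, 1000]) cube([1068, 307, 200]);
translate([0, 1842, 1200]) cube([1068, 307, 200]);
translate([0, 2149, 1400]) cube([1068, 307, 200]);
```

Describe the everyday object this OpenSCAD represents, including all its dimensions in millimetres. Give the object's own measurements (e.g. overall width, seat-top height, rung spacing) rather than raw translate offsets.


A straight staircase of 8 solid steps. Each step is 1068 mm wide (x), 307 mm deep (y, the going) and 200 mm tall (the rise). The first step rests on the floor; each subsequent step sits one going further in +y and one rise higher in +z, directly behind and above the previous step with no overlap.


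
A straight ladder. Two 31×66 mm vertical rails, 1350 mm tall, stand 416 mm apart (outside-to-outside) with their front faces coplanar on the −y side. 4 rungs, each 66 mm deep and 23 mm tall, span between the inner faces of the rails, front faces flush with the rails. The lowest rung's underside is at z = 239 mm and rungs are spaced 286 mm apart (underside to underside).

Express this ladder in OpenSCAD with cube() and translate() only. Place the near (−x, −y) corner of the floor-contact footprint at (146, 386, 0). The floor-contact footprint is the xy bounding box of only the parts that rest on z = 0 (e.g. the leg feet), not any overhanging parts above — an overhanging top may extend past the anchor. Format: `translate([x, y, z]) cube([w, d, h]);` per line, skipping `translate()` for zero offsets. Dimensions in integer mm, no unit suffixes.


translate([146, 386, 0]) cube([31, 66, 1350]);
translate([531, 386, 0]) cube([31, 66, 1350]);
translate([177, 386, 239]) cube([354, 66, 23]);
translate([177, 386, 525]) cube([354, 66, 23]);
translate([177, 386, 811]) cube([354, 66, 23]);
translate([177, 386, 1097]) cube([354, 66, 23]);
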